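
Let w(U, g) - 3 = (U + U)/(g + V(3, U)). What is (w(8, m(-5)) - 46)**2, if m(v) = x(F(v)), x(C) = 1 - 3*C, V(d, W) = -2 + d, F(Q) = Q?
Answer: 511225/289 ≈ 1768.9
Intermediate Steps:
m(v) = 1 - 3*v
w(U, g) = 3 + 2*U/(1 + g) (w(U, g) = 3 + (U + U)/(g + (-2 + 3)) = 3 + (2*U)/(g + 1) = 3 + (2*U)/(1 + g) = 3 + 2*U/(1 + g))
(w(8, m(-5)) - 46)**2 = ((3 + 2*8 + 3*(1 - 3*(-5)))/(1 + (1 - 3*(-5))) - 46)**2 = ((3 + 16 + 3*(1 + 15))/(1 + (1 + 15)) - 46)**2 = ((3 + 16 + 3*16)/(1 + 16) - 46)**2 = ((3 + 16 + 48)/17 - 46)**2 = ((1/17)*67 - 46)**2 = (67/17 - 46)**2 = (-715/17)**2 = 511225/289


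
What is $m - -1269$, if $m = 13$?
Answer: $1282$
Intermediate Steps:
$m - -1269 = 13 - -1269 = 13 + 1269 = 1282$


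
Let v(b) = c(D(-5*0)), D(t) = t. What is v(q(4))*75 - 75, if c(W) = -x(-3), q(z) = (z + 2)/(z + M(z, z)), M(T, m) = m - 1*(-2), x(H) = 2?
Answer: -225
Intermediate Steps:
M(T, m) = 2 + m (M(T, m) = m + 2 = 2 + m)
q(z) = (2 + z)/(2 + 2*z) (q(z) = (z + 2)/(z + (2 + z)) = (2 + z)/(2 + 2*z))
c(W) = -2 (c(W) = -1*2 = -2)
v(b) = -2
v(q(4))*75 - 75 = -2*75 - 75 = -150 - 75 = -225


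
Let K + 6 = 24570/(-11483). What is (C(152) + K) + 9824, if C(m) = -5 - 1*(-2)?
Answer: 112681075/11483 ≈ 9812.9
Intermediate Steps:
K = -93468/11483 (K = -6 + 24570/(-11483) = -6 + 24570*(-1/11483) = -6 - 24570/11483 = -93468/11483 ≈ -8.1397)
C(m) = -3 (C(m) = -5 + 2 = -3)
(C(152) + K) + 9824 = (-3 - 93468/11483) + 9824 = -127917/11483 + 9824 = 112681075/11483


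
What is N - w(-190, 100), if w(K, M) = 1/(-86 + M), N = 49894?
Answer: 698515/14 ≈ 49894.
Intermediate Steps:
N - w(-190, 100) = 49894 - 1/(-86 + 100) = 49894 - 1/14 = 698515/14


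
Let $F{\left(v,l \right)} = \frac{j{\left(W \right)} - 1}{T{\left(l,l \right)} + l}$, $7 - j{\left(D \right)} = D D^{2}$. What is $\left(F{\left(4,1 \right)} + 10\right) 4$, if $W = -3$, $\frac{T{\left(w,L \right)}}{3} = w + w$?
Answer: $\frac{412}{7} \approx 58.857$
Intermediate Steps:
$T{\left(w,L \right)} = 6 w$ ($T{\left(w,L \right)} = 3 \left(w + w\right) = 3 \cdot 2 w = 6 w$)
$j{\left(D \right)} = 7 - D^{3}$ ($j{\left(D \right)} = 7 - D D^{2} = 7 - D^{3}$)
$F{\left(v,l \right)} = \frac{33}{7 l}$ ($F{\left(v,l \right)} = \frac{\left(7 - \left(-3\right)^{3}\right) - 1}{6 l + l} = \frac{\left(7 - -27\right) - 1}{7 l} = \left(\left(7 + 27\right) - 1\right) \frac{1}{7 l} = \left(34 - 1\right) \frac{1}{7 l} = 33 \frac{1}{7 l} = \frac{33}{7 l}$)
$\left(F{\left(4,1 \right)} + 10\right) 4 = \left(\frac{33}{7 \cdot 1} + 10\right) 4 = \left(\frac{33}{7} \cdot 1 + 10\right) 4 = \left(\frac{33}{7} + 10\right) 4 = \frac{103}{7} \cdot 4 = \frac{412}{7}$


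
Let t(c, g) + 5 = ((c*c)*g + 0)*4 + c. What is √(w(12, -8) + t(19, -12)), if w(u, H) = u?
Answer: I*√17302 ≈ 131.54*I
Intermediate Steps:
t(c, g) = -5 + c + 4*g*c² (t(c, g) = -5 + (((c*c)*g + 0)*4 + c) = -5 + ((c²*g + 0)*4 + c) = -5 + ((g*c² + 0)*4 + c) = -5 + ((g*c²)*4 + c) = -5 + (4*g*c² + c) = -5 + (c + 4*g*c²) = -5 + c + 4*g*c²)
√(w(12, -8) + t(19, -12)) = √(12 + (-5 + 19 + 4*(-12)*19²)) = √(12 + (-5 + 19 + 4*(-12)*361)) = √(12 + (-5 + 19 - 17328)) = √(12 - 17314) = √(-17302) = I*√17302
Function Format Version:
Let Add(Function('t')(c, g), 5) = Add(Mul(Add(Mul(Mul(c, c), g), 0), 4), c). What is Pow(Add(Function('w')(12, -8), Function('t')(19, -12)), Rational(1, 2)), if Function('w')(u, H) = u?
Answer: Mul(I, Pow(17302, Rational(1, 2))) ≈ Mul(131.54, I)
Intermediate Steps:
Function('t')(c, g) = Add(-5, c, Mul(4, g, Pow(c, 2))) (Function('t')(c, g) = Add(-5, Add(Mul(Add(Mul(Mul(c, c), g), 0), 4), c)) = Add(-5, Add(Mul(Add(Mul(Pow(c, 2), g), 0), 4), c)) = Add(-5, Add(Mul(Add(Mul(g, Pow(c, 2)), 0), 4), c)) = Add(-5, Add(Mul(Mul(g, Pow(c, 2)), 4), c)) = Add(-5, Add(Mul(4, g, Pow(c, 2)), c)) = Add(-5, Add(c, Mul(4, g, Pow(c, 2)))) = Add(-5, c, Mul(4, g, Pow(c, 2))))
Pow(Add(Function('w')(12, -8), Function('t')(19, -12)), Rational(1, 2)) = Pow(Add(12, Add(-5, 19, Mul(4, -12, Pow(19, 2)))), Rational(1, 2)) = Pow(Add(12, Add(-5, 19, Mul(4, -12, 361))), Rational(1, 2)) = Pow(Add(12, Add(-5, 19, -17328)), Rational(1, 2)) = Pow(Add(12, -17314), Rational(1, 2)) = Pow(-17302, Rational(1, 2)) = Mul(I, Pow(17302, Rational(1, 2)))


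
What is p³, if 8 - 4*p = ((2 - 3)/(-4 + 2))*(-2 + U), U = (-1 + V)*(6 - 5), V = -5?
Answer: 27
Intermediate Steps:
U = -6 (U = (-1 - 5)*(6 - 5) = -6*1 = -6)
p = 3 (p = 2 - (2 - 3)/(-4 + 2)*(-2 - 6)/4 = 2 - (-1/(-2))*(-8)/4 = 2 - (-1*(-½))*(-8)/4 = 2 - (-8)/8 = 2 - ¼*(-4) = 2 + 1 = 3)
p³ = 3³ = 27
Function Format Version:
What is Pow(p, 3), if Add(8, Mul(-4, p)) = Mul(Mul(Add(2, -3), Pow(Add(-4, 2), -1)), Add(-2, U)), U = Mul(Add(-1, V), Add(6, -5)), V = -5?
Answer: 27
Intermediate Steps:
U = -6 (U = Mul(Add(-1, -5), Add(6, -5)) = Mul(-6, 1) = -6)
p = 3 (p = Add(2, Mul(Rational(-1, 4), Mul(Mul(Add(2, -3), Pow(Add(-4, 2), -1)), Add(-2, -6)))) = Add(2, Mul(Rational(-1, 4), Mul(Mul(-1, Pow(-2, -1)), -8))) = Add(2, Mul(Rational(-1, 4), Mul(Mul(-1, Rational(-1, 2)), -8))) = Add(2, Mul(Rational(-1, 4), Mul(Rational(1, 2), -8))) = Add(2, Mul(Rational(-1, 4), -4)) = Add(2, 1) = 3)
Pow(p, 3) = Pow(3, 3) = 27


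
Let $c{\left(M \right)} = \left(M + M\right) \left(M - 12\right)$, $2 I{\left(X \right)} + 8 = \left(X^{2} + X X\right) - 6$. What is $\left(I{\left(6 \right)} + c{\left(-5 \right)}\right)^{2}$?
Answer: $39601$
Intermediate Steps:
$I{\left(X \right)} = -7 + X^{2}$ ($I{\left(X \right)} = -4 + \frac{\left(X^{2} + X X\right) - 6}{2} = -4 + \frac{\left(X^{2} + X^{2}\right) - 6}{2} = -4 + \frac{2 X^{2} - 6}{2} = -4 + \frac{-6 + 2 X^{2}}{2} = -4 + \left(-3 + X^{2}\right) = -7 + X^{2}$)
$c{\left(M \right)} = 2 M \left(-12 + M\right)$
$\left(I{\left(6 \right)} + c{\left(-5 \right)}\right)^{2} = \left(\left(-7 + 6^{2}\right) + 2 \left(-5\right) \left(-12 - 5\right)\right)^{2} = \left(\left(-7 + 36\right) + 2 \left(-5\right) \left(-17\right)\right)^{2} = \left(29 + 170\right)^{2} = 199^{2} = 39601$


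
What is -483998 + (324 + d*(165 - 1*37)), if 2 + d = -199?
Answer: -509402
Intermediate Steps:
d = -201 (d = -2 - 199 = -201)
-483998 + (324 + d*(165 - 1*37)) = -483998 + (324 - 201*(165 - 1*37)) = -483998 + (324 - 201*(165 - 37)) = -483998 + (324 - 201*128) = -483998 + (324 - 25728) = -483998 - 25404 = -509402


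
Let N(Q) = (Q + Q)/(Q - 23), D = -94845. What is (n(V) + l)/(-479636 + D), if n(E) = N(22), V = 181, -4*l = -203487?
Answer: -203311/2297924 ≈ -0.088476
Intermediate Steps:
l = 203487/4 (l = -1/4*(-203487) = 203487/4 ≈ 50872.)
N(Q) = 2*Q/(-23 + Q) (N(Q) = (2*Q)/(-23 + Q) = 2*Q/(-23 + Q))
n(E) = -44 (n(E) = 2*22/(-23 + 22) = 2*22/(-1) = 2*22*(-1) = -44)
(n(V) + l)/(-479636 + D) = (-44 + 203487/4)/(-479636 - 94845) = (203311/4)/(-574481) = (203311/4)*(-1/574481) = -203311/2297924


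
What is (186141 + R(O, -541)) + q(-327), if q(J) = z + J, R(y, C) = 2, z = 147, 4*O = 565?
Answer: 185963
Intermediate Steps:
O = 565/4 (O = (¼)*565 = 565/4 ≈ 141.25)
q(J) = 147 + J
(186141 + R(O, -541)) + q(-327) = (186141 + 2) + (147 - 327) = 186143 - 180 = 185963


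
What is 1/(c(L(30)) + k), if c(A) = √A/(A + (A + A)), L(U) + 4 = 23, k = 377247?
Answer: 64509237/24335916130538 - 3*√19/24335916130538 ≈ 2.6508e-6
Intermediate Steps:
L(U) = 19 (L(U) = -4 + 23 = 19)
c(A) = 1/(3*√A) (c(A) = √A/(A + 2*A) = √A/((3*A)) = (1/(3*A))*√A = 1/(3*√A))
1/(c(L(30)) + k) = 1/(1/(3*√19) + 377247) = 1/((√19/19)/3 + 377247) = 1/(√19/57 + 377247) = 1/(377247 + √19/57)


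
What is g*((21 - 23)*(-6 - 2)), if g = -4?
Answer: -64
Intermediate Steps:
g*((21 - 23)*(-6 - 2)) = -4*(21 - 23)*(-6 - 2) = -(-8)*(-8) = -4*16 = -64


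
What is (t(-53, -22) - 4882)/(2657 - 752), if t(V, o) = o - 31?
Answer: -329/127 ≈ -2.5905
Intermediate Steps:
t(V, o) = -31 + o
(t(-53, -22) - 4882)/(2657 - 752) = ((-31 - 22) - 4882)/(2657 - 752) = (-53 - 4882)/1905 = -4935*1/1905 = -329/127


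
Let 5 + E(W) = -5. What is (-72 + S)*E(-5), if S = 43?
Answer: 290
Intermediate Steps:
E(W) = -10 (E(W) = -5 - 5 = -10)
(-72 + S)*E(-5) = (-72 + 43)*(-10) = -29*(-10) = 290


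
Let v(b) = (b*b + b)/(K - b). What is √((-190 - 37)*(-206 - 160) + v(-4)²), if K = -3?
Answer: √83226 ≈ 288.49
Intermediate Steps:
v(b) = (b + b²)/(-3 - b) (v(b) = (b*b + b)/(-3 - b) = (b² + b)/(-3 - b) = (b + b²)/(-3 - b))
√((-190 - 37)*(-206 - 160) + v(-4)²) = √((-190 - 37)*(-206 - 160) + (-1*(-4)*(1 - 4)/(3 - 4))²) = √(-227*(-366) + (-1*(-4)*(-3)/(-1))²) = √(83082 + (-1*(-4)*(-1)*(-3))²) = √(83082 + 12²) = √(83082 + 144) = √83226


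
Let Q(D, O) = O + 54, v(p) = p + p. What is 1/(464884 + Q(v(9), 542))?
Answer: 1/465480 ≈ 2.1483e-6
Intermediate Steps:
v(p) = 2*p
Q(D, O) = 54 + O
1/(464884 + Q(v(9), 542)) = 1/(464884 + (54 + 542)) = 1/(464884 + 596) = 1/465480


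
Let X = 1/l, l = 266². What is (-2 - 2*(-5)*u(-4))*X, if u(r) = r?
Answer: -3/5054 ≈ -0.00059359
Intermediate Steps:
l = 70756
X = 1/70756 ≈ 1.4133e-5
(-2 - 2*(-5)*u(-4))*X = (-2 - 2*(-5)*(-4))*(1/70756) = (-2 - (-10)*(-4))*(1/70756) = (-2 - 1*40)*(1/70756) = (-2 - 40)*(1/70756) = -42*1/70756 = -3/5054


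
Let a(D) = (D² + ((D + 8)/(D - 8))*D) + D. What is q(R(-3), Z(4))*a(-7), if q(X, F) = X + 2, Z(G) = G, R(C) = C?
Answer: -637/15 ≈ -42.467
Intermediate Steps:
a(D) = D + D² + D*(8 + D)/(-8 + D) (a(D) = (D² + ((8 + D)/(-8 + D))*D) + D = (D² + D*(8 + D)/(-8 + D)) + D = D + D² + D*(8 + D)/(-8 + D))
q(X, F) = 2 + X
q(R(-3), Z(4))*a(-7) = (2 - 3)*((-7)²*(-6 - 7)/(-8 - 7)) = -49*(-13)/(-15) = -49*(-1)*(-13)/15 = -1*637/15 = -637/15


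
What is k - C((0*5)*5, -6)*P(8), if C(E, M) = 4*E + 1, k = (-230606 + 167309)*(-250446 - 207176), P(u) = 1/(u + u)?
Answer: 463457595743/16 ≈ 2.8966e+10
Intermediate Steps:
P(u) = 1/(2*u)
k = 28966099734 (k = -63297*(-457622) = 28966099734)
C(E, M) = 1 + 4*E
k - C((0*5)*5, -6)*P(8) = 28966099734 - (1 + 4*((0*5)*5))*(½)/8 = 28966099734 - (1 + 4*(0*5))*(½)*(⅛) = 28966099734 - (1 + 4*0)/16 = 28966099734 - (1 + 0)/16 = 28966099734 - 1/16 = 463457595743/16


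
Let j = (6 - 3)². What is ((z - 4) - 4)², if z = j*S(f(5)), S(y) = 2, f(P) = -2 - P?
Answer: 100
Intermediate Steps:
j = 9 (j = 3² = 9)
z = 18 (z = 9*2 = 18)
((z - 4) - 4)² = ((18 - 4) - 4)² = (14 - 4)² = 10² = 100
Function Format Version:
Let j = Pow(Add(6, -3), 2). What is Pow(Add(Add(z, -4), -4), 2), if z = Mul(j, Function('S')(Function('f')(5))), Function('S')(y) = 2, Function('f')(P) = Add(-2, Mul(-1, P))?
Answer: 100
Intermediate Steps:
j = 9 (j = Pow(3, 2) = 9)
z = 18 (z = Mul(9, 2) = 18)
Pow(Add(Add(z, -4), -4), 2) = Pow(Add(Add(18, -4), -4), 2) = Pow(Add(14, -4), 2) = Pow(10, 2) = 100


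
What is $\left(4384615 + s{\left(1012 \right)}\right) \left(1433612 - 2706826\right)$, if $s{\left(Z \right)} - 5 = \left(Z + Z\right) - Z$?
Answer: $-5583848061248$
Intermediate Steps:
$s{\left(Z \right)} = 5 + Z$ ($s{\left(Z \right)} = 5 + \left(\left(Z + Z\right) - Z\right) = 5 + \left(2 Z - Z\right) = 5 + Z$)
$\left(4384615 + s{\left(1012 \right)}\right) \left(1433612 - 2706826\right) = \left(4384615 + \left(5 + 1012\right)\right) \left(1433612 - 2706826\right) = \left(4384615 + 1017\right) \left(-1273214\right) = 4385632 \left(-1273214\right) = -5583848061248$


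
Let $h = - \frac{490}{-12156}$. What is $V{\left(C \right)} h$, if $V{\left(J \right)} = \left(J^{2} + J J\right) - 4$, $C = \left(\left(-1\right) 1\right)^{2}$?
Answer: $- \frac{245}{3039} \approx -0.080619$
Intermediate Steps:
$C = 1$ ($C = \left(-1\right)^{2} = 1$)
$V{\left(J \right)} = -4 + 2 J^{2}$ ($V{\left(J \right)} = \left(J^{2} + J^{2}\right) - 4 = 2 J^{2} - 4 = -4 + 2 J^{2}$)
$h = \frac{245}{6078}$ ($h = \left(-490\right) \left(- \frac{1}{12156}\right) = \frac{245}{6078} \approx 0.040309$)
$V{\left(C \right)} h = \left(-4 + 2 \cdot 1^{2}\right) \frac{245}{6078} = \left(-4 + 2 \cdot 1\right) \frac{245}{6078} = \left(-4 + 2\right) \frac{245}{6078} = \left(-2\right) \frac{245}{6078} = - \frac{245}{3039}$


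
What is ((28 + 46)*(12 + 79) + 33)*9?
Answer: 60903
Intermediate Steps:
((28 + 46)*(12 + 79) + 33)*9 = (74*91 + 33)*9 = (6734 + 33)*9 = 6767*9 = 60903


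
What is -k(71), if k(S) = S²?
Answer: -5041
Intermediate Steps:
-k(71) = -1*71² = -1*5041 = -5041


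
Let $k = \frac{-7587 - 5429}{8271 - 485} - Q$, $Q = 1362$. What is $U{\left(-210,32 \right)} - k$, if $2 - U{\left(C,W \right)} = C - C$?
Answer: $\frac{5316560}{3893} \approx 1365.7$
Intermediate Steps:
$U{\left(C,W \right)} = 2$ ($U{\left(C,W \right)} = 2 - \left(C - C\right) = 2 - 0 = 2 + 0 = 2$)
$k = - \frac{5308774}{3893}$ ($k = \frac{-7587 - 5429}{8271 - 485} - 1362 = - \frac{13016}{7786} - 1362 = \left(-13016\right) \frac{1}{7786} - 1362 = - \frac{6508}{3893} - 1362 = - \frac{5308774}{3893} \approx -1363.7$)
$U{\left(-210,32 \right)} - k = 2 - - \frac{5308774}{3893} = 2 + \frac{5308774}{3893} = \frac{5316560}{3893}$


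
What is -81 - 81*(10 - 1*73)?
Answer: 5022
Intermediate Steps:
-81 - 81*(10 - 1*73) = -81 - 81*(10 - 73) = -81 - 81*(-63) = -81 + 5103 = 5022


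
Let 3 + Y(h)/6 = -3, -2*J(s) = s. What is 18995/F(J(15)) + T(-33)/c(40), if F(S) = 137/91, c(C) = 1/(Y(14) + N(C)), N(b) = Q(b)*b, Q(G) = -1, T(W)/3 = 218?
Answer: -5080903/137 ≈ -37087.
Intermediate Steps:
J(s) = -s/2
Y(h) = -36 (Y(h) = -18 + 6*(-3) = -18 - 18 = -36)
T(W) = 654 (T(W) = 3*218 = 654)
N(b) = -b
c(C) = 1/(-36 - C)
F(S) = 137/91 (F(S) = 137*(1/91) = 137/91)
18995/F(J(15)) + T(-33)/c(40) = 18995/(137/91) + 654/(1/(-36 - 1*40)) = 18995*(91/137) + 654/(1/(-36 - 40)) = 1728545/137 + 654/(1/(-76)) = 1728545/137 + 654/(-1/76) = 1728545/137 + 654*(-76) = 1728545/137 - 49704 = -5080903/137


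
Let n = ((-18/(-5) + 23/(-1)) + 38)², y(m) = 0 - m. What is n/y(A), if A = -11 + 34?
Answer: -8649/575 ≈ -15.042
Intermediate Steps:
A = 23
y(m) = -m
n = 8649/25 (n = ((-18*(-⅕) + 23*(-1)) + 38)² = ((18/5 - 23) + 38)² = (-97/5 + 38)² = (93/5)² = 8649/25 ≈ 345.96)
n/y(A) = 8649/(25*((-1*23))) = (8649/25)/(-23) = (8649/25)*(-1/23) = -8649/575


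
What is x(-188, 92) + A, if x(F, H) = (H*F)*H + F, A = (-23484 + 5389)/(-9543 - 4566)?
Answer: -22453326685/14109 ≈ -1.5914e+6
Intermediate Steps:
A = 18095/14109 (A = -18095/(-14109) = -18095*(-1/14109) = 18095/14109 ≈ 1.2825)
x(F, H) = F + F*H² (x(F, H) = (F*H)*H + F = F*H² + F = F + F*H²)
x(-188, 92) + A = -188*(1 + 92²) + 18095/14109 = -188*(1 + 8464) + 18095/14109 = -188*8465 + 18095/14109 = -1591420 + 18095/14109 = -22453326685/14109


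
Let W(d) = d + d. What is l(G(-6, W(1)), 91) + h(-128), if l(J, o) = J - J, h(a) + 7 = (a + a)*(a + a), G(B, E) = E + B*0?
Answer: 65529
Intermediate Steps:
W(d) = 2*d
G(B, E) = E (G(B, E) = E + 0 = E)
h(a) = -7 + 4*a**2 (h(a) = -7 + (a + a)*(a + a) = -7 + (2*a)*(2*a) = -7 + 4*a**2)
l(J, o) = 0
l(G(-6, W(1)), 91) + h(-128) = 0 + (-7 + 4*(-128)**2) = 0 + (-7 + 4*16384) = 0 + (-7 + 65536) = 0 + 65529 = 65529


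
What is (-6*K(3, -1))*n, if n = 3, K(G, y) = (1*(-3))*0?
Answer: 0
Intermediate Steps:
K(G, y) = 0 (K(G, y) = -3*0 = 0)
(-6*K(3, -1))*n = -6*0*3 = 0*3 = 0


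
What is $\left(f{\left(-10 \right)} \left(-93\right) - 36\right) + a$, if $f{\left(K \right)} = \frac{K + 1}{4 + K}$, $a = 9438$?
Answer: $\frac{18525}{2} \approx 9262.5$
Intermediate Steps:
$f{\left(K \right)} = \frac{1 + K}{4 + K}$
$\left(f{\left(-10 \right)} \left(-93\right) - 36\right) + a = \left(\frac{1 - 10}{4 - 10} \left(-93\right) - 36\right) + 9438 = \left(\frac{1}{-6} \left(-9\right) \left(-93\right) - 36\right) + 9438 = \left(\left(- \frac{1}{6}\right) \left(-9\right) \left(-93\right) - 36\right) + 9438 = \left(\frac{3}{2} \left(-93\right) - 36\right) + 9438 = \left(- \frac{279}{2} - 36\right) + 9438 = - \frac{351}{2} + 9438 = \frac{18525}{2}$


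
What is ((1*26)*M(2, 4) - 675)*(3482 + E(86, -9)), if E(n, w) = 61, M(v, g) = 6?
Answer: -1838817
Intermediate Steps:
((1*26)*M(2, 4) - 675)*(3482 + E(86, -9)) = ((1*26)*6 - 675)*(3482 + 61) = (26*6 - 675)*3543 = (156 - 675)*3543 = -519*3543 = -1838817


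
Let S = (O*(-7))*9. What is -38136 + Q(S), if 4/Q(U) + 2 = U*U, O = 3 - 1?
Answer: -302685430/7937 ≈ -38136.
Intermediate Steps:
O = 2
S = -126 (S = (2*(-7))*9 = -14*9 = -126)
Q(U) = 4/(-2 + U**2) (Q(U) = 4/(-2 + U*U) = 4/(-2 + U**2))
-38136 + Q(S) = -38136 + 4/(-2 + (-126)**2) = -38136 + 4/(-2 + 15876) = -38136 + 4/15874 = -38136 + 4*(1/15874) = -38136 + 2/7937 = -302685430/7937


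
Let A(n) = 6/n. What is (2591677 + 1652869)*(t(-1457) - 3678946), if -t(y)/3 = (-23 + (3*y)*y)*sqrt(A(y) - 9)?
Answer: -15615455528516 - 81094479210312*I*sqrt(19114383)/1457 ≈ -1.5615e+13 - 2.4334e+14*I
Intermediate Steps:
t(y) = -3*sqrt(-9 + 6/y)*(-23 + 3*y**2) (t(y) = -3*(-23 + (3*y)*y)*sqrt(6/y - 9) = -3*(-23 + 3*y**2)*sqrt(-9 + 6/y) = -3*sqrt(-9 + 6/y)*(-23 + 3*y**2))
(2591677 + 1652869)*(t(-1457) - 3678946) = (2591677 + 1652869)*(sqrt(3)*sqrt((2 - 3*(-1457))/(-1457))*(69 - 9*(-1457)**2) - 3678946) = 4244546*(sqrt(3)*sqrt(-(2 + 4371)/1457)*(69 - 9*2122849) - 3678946) = 4244546*(sqrt(3)*sqrt(-1/1457*4373)*(69 - 19105641) - 3678946) = 4244546*(sqrt(3)*sqrt(-4373/1457)*(-19105572) - 3678946) = 4244546*(sqrt(3)*(I*sqrt(6371461)/1457)*(-19105572) - 3678946) = 4244546*(-19105572*I*sqrt(19114383)/1457 - 3678946) = 4244546*(-3678946 - 19105572*I*sqrt(19114383)/1457) = -15615455528516 - 81094479210312*I*sqrt(19114383)/1457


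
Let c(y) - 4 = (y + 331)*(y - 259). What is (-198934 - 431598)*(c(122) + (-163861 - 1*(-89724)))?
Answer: 85874675208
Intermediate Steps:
c(y) = 4 + (-259 + y)*(331 + y) (c(y) = 4 + (y + 331)*(y - 259) = 4 + (331 + y)*(-259 + y) = 4 + (-259 + y)*(331 + y))
(-198934 - 431598)*(c(122) + (-163861 - 1*(-89724))) = (-198934 - 431598)*((-85725 + 122² + 72*122) + (-163861 - 1*(-89724))) = -630532*((-85725 + 14884 + 8784) + (-163861 + 89724)) = -630532*(-62057 - 74137) = -630532*(-136194) = 85874675208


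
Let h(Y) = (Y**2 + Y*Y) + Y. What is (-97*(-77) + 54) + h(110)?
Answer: 31833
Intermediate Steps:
h(Y) = Y + 2*Y**2 (h(Y) = (Y**2 + Y**2) + Y = 2*Y**2 + Y = Y + 2*Y**2)
(-97*(-77) + 54) + h(110) = (-97*(-77) + 54) + 110*(1 + 2*110) = (7469 + 54) + 110*(1 + 220) = 7523 + 110*221 = 7523 + 24310 = 31833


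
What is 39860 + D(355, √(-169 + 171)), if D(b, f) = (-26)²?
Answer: 40536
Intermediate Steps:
D(b, f) = 676
39860 + D(355, √(-169 + 171)) = 39860 + 676 = 40536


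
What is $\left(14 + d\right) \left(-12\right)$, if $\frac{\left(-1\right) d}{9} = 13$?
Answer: $1236$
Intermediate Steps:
$d = -117$ ($d = \left(-9\right) 13 = -117$)
$\left(14 + d\right) \left(-12\right) = \left(14 - 117\right) \left(-12\right) = \left(-103\right) \left(-12\right) = 1236$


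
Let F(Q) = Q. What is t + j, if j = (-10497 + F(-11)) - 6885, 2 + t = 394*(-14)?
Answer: -22911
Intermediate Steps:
t = -5518 (t = -2 + 394*(-14) = -2 - 5516 = -5518)
j = -17393 (j = (-10497 - 11) - 6885 = -10508 - 6885 = -17393)
t + j = -5518 - 17393 = -22911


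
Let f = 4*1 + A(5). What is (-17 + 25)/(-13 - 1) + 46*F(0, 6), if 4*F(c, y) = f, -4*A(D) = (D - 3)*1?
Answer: 1111/28 ≈ 39.679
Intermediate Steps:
A(D) = 3/4 - D/4 (A(D) = -(D - 3)/4 = -(-3 + D)/4 = 3/4 - D/4)
f = 7/2 (f = 4*1 + (3/4 - 1/4*5) = 4 + (3/4 - 5/4) = 4 - 1/2 = 7/2 ≈ 3.5000)
F(c, y) = 7/8 (F(c, y) = (1/4)*(7/2) = 7/8)
(-17 + 25)/(-13 - 1) + 46*F(0, 6) = (-17 + 25)/(-13 - 1) + 46*(7/8) = 8/(-14) + 161/4 = 8*(-1/14) + 161/4 = -4/7 + 161/4 = 1111/28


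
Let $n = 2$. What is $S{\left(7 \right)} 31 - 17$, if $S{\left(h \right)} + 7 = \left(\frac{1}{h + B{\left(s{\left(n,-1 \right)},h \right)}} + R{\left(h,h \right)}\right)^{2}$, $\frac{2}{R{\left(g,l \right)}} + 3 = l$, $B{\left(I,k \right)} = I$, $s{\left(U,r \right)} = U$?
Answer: $- \frac{72065}{324} \approx -222.42$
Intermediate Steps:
$R{\left(g,l \right)} = \frac{2}{-3 + l}$
$S{\left(h \right)} = -7 + \left(\frac{1}{2 + h} + \frac{2}{-3 + h}\right)^{2}$ ($S{\left(h \right)} = -7 + \left(\frac{1}{h + 2} + \frac{2}{-3 + h}\right)^{2} = -7 + \left(\frac{1}{2 + h} + \frac{2}{-3 + h}\right)^{2}$)
$S{\left(7 \right)} 31 - 17 = \left(-7 + \frac{\left(1 + 3 \cdot 7\right)^{2}}{\left(-3 + 7\right)^{2} \left(2 + 7\right)^{2}}\right) 31 - 17 = \left(-7 + \frac{\left(1 + 21\right)^{2}}{16 \cdot 81}\right) 31 - 17 = \left(-7 + 22^{2} \cdot \frac{1}{16} \cdot \frac{1}{81}\right) 31 - 17 = \left(-7 + 484 \cdot \frac{1}{16} \cdot \frac{1}{81}\right) 31 - 17 = \left(-7 + \frac{121}{324}\right) 31 - 17 = \left(- \frac{2147}{324}\right) 31 - 17 = - \frac{66557}{324} - 17 = - \frac{72065}{324}$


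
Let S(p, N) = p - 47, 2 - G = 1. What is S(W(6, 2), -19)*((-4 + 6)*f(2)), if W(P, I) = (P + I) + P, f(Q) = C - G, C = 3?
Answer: -132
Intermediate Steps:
G = 1 (G = 2 - 1*1 = 2 - 1 = 1)
f(Q) = 2 (f(Q) = 3 - 1*1 = 3 - 1 = 2)
W(P, I) = I + 2*P (W(P, I) = (I + P) + P = I + 2*P)
S(p, N) = -47 + p
S(W(6, 2), -19)*((-4 + 6)*f(2)) = (-47 + (2 + 2*6))*((-4 + 6)*2) = (-47 + (2 + 12))*(2*2) = (-47 + 14)*4 = -33*4 = -132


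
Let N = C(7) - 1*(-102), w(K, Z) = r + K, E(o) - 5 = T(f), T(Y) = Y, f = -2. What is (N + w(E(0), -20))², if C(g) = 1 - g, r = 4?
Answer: 10609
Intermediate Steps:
E(o) = 3 (E(o) = 5 - 2 = 3)
w(K, Z) = 4 + K
N = 96 (N = (1 - 1*7) - 1*(-102) = (1 - 7) + 102 = -6 + 102 = 96)
(N + w(E(0), -20))² = (96 + (4 + 3))² = (96 + 7)² = 103² = 10609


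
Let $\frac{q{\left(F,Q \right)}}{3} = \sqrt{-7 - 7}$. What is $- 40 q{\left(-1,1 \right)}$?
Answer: $- 120 i \sqrt{14} \approx - 449.0 i$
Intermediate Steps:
$q{\left(F,Q \right)} = 3 i \sqrt{14}$ ($q{\left(F,Q \right)} = 3 \sqrt{-7 - 7} = 3 \sqrt{-14} = 3 i \sqrt{14}$)
$- 40 q{\left(-1,1 \right)} = - 40 \cdot 3 i \sqrt{14} = - 120 i \sqrt{14}$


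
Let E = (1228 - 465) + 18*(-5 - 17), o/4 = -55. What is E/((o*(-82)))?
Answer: 367/18040 ≈ 0.020344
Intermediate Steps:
o = -220 (o = 4*(-55) = -220)
E = 367 (E = 763 + 18*(-22) = 763 - 396 = 367)
E/((o*(-82))) = 367/((-220*(-82))) = 367/18040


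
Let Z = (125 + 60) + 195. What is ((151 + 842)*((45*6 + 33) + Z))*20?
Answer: 13564380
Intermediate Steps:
Z = 380 (Z = 185 + 195 = 380)
((151 + 842)*((45*6 + 33) + Z))*20 = ((151 + 842)*((45*6 + 33) + 380))*20 = (993*((270 + 33) + 380))*20 = (993*(303 + 380))*20 = (993*683)*20 = 678219*20 = 13564380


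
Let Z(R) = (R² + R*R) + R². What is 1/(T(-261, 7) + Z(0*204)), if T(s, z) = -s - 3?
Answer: 1/258 ≈ 0.0038760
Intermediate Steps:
T(s, z) = -3 - s
Z(R) = 3*R² (Z(R) = (R² + R²) + R² = 2*R² + R² = 3*R²)
1/(T(-261, 7) + Z(0*204)) = 1/((-3 - 1*(-261)) + 3*(0*204)²) = 1/((-3 + 261) + 3*0²) = 1/(258 + 3*0) = 1/(258 + 0) = 1/258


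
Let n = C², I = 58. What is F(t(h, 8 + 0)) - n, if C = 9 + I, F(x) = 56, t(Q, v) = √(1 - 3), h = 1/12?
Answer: -4433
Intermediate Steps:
h = 1/12 ≈ 0.083333
t(Q, v) = I*√2 (t(Q, v) = √(-2) = I*√2)
C = 67 (C = 9 + 58 = 67)
n = 4489 (n = 67² = 4489)
F(t(h, 8 + 0)) - n = 56 - 1*4489 = 56 - 4489 = -4433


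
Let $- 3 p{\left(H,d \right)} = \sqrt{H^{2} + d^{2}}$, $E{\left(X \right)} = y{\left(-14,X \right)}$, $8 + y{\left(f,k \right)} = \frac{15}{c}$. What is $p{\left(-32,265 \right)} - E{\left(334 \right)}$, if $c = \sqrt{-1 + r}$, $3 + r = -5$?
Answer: $8 + 5 i - \frac{\sqrt{71249}}{3} \approx -80.975 + 5.0 i$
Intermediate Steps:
$r = -8$ ($r = -3 - 5 = -8$)
$c = 3 i$ ($c = \sqrt{-1 - 8} = \sqrt{-9} = 3 i \approx 3.0 i$)
$y{\left(f,k \right)} = -8 - 5 i$ ($y{\left(f,k \right)} = -8 + \frac{15}{3 i} = -8 + 15 \left(- \frac{i}{3}\right) = -8 - 5 i$)
$E{\left(X \right)} = -8 - 5 i$
$p{\left(H,d \right)} = - \frac{\sqrt{H^{2} + d^{2}}}{3}$
$p{\left(-32,265 \right)} - E{\left(334 \right)} = - \frac{\sqrt{\left(-32\right)^{2} + 265^{2}}}{3} - \left(-8 - 5 i\right) = - \frac{\sqrt{1024 + 70225}}{3} + \left(8 + 5 i\right) = - \frac{\sqrt{71249}}{3} + \left(8 + 5 i\right) = 8 + 5 i - \frac{\sqrt{71249}}{3}$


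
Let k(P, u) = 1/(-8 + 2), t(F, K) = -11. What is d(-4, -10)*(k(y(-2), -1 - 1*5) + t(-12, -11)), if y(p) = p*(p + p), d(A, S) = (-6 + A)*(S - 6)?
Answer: -5360/3 ≈ -1786.7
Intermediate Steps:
d(A, S) = (-6 + A)*(-6 + S)
y(p) = 2*p² (y(p) = p*(2*p) = 2*p²)
k(P, u) = -⅙ (k(P, u) = 1/(-6) = -⅙)
d(-4, -10)*(k(y(-2), -1 - 1*5) + t(-12, -11)) = (36 - 6*(-4) - 6*(-10) - 4*(-10))*(-⅙ - 11) = (36 + 24 + 60 + 40)*(-67/6) = 160*(-67/6) = -5360/3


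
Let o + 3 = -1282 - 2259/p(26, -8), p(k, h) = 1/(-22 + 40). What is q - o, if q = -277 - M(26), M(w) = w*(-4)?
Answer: 41774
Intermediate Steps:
M(w) = -4*w
p(k, h) = 1/18
q = -173 (q = -277 - (-4)*26 = -277 - 1*(-104) = -277 + 104 = -173)
o = -41947 (o = -3 + (-1282 - 2259/1/18) = -3 + (-1282 - 2259*18) = -3 + (-1282 - 1*40662) = -3 + (-1282 - 40662) = -3 - 41944 = -41947)
q - o = -173 - 1*(-41947) = -173 + 41947 = 41774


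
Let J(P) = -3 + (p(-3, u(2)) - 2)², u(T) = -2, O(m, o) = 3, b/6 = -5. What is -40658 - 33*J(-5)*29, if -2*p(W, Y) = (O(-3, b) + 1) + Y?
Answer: -46400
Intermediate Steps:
b = -30 (b = 6*(-5) = -30)
p(W, Y) = -2 - Y/2 (p(W, Y) = -((3 + 1) + Y)/2 = -(4 + Y)/2 = -2 - Y/2)
J(P) = 6 (J(P) = -3 + ((-2 - ½*(-2)) - 2)² = -3 + ((-2 + 1) - 2)² = -3 + (-1 - 2)² = -3 + (-3)² = -3 + 9 = 6)
-40658 - 33*J(-5)*29 = -40658 - 33*6*29 = -40658 - 198*29 = -40658 - 5742 = -46400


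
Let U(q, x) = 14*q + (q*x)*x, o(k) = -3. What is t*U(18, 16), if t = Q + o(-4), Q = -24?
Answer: -131220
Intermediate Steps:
U(q, x) = 14*q + q*x²
t = -27 (t = -24 - 3 = -27)
t*U(18, 16) = -486*(14 + 16²) = -486*(14 + 256) = -486*270 = -27*4860 = -131220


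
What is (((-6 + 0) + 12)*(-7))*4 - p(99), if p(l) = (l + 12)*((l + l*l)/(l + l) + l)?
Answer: -16707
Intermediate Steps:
p(l) = (12 + l)*(l + (l + l**2)/(2*l)) (p(l) = (12 + l)*((l + l**2)/((2*l)) + l) = (12 + l)*((l + l**2)*(1/(2*l)) + l) = (12 + l)*((l + l**2)/(2*l) + l) = (12 + l)*(l + (l + l**2)/(2*l)))
(((-6 + 0) + 12)*(-7))*4 - p(99) = (((-6 + 0) + 12)*(-7))*4 - (6 + (3/2)*99**2 + (37/2)*99) = ((-6 + 12)*(-7))*4 - (6 + (3/2)*9801 + 3663/2) = (6*(-7))*4 - (6 + 29403/2 + 3663/2) = -42*4 - 1*16539 = -168 - 16539 = -16707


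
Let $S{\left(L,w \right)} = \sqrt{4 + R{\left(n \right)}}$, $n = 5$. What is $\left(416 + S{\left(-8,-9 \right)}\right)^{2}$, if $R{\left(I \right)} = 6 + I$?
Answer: $\left(416 + \sqrt{15}\right)^{2} \approx 1.7629 \cdot 10^{5}$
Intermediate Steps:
$S{\left(L,w \right)} = \sqrt{15}$ ($S{\left(L,w \right)} = \sqrt{4 + \left(6 + 5\right)} = \sqrt{4 + 11} = \sqrt{15}$)
$\left(416 + S{\left(-8,-9 \right)}\right)^{2} = \left(416 + \sqrt{15}\right)^{2}$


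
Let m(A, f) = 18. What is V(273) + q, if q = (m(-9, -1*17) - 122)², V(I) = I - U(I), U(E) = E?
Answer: 10816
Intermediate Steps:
V(I) = 0 (V(I) = I - I = 0)
q = 10816 (q = (18 - 122)² = (-104)² = 10816)
V(273) + q = 0 + 10816 = 10816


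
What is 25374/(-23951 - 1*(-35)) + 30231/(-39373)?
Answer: -287009183/156940778 ≈ -1.8288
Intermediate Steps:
25374/(-23951 - 1*(-35)) + 30231/(-39373) = 25374/(-23951 + 35) + 30231*(-1/39373) = 25374/(-23916) - 30231/39373 = 25374*(-1/23916) - 30231/39373 = -4229/3986 - 30231/39373 = -287009183/156940778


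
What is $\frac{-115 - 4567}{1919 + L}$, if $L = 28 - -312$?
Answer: $- \frac{4682}{2259} \approx -2.0726$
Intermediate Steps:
$L = 340$ ($L = 28 + 312 = 340$)
$\frac{-115 - 4567}{1919 + L} = \frac{-115 - 4567}{1919 + 340} = - \frac{4682}{2259}$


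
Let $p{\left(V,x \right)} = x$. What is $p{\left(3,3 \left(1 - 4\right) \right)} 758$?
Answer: $-6822$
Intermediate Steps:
$p{\left(3,3 \left(1 - 4\right) \right)} 758 = 3 \left(1 - 4\right) 758 = 3 \left(-3\right) 758 = \left(-9\right) 758 = -6822$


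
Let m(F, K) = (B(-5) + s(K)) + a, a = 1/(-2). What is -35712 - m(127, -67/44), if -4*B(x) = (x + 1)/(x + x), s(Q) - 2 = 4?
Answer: -178587/5 ≈ -35717.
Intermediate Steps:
s(Q) = 6 (s(Q) = 2 + 4 = 6)
a = -½ ≈ -0.50000
B(x) = -(1 + x)/(8*x) (B(x) = -(x + 1)/(4*(x + x)) = -(1 + x)/(4*(2*x)) = -(1 + x)*1/(2*x)/4 = -(1 + x)/(8*x))
m(F, K) = 27/5 (m(F, K) = ((⅛)*(-1 - 1*(-5))/(-5) + 6) - ½ = ((⅛)*(-⅕)*(-1 + 5) + 6) - ½ = ((⅛)*(-⅕)*4 + 6) - ½ = (-⅒ + 6) - ½ = 59/10 - ½ = 27/5)
-35712 - m(127, -67/44) = -35712 - 1*27/5 = -35712 - 27/5 = -178587/5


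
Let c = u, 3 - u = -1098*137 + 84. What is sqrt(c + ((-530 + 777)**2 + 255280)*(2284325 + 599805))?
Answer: sqrt(912218743915) ≈ 9.5510e+5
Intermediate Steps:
u = 150345 (u = 3 - (-1098*137 + 84) = 3 - (-150426 + 84) = 3 - 1*(-150342) = 3 + 150342 = 150345)
c = 150345
sqrt(c + ((-530 + 777)**2 + 255280)*(2284325 + 599805)) = sqrt(150345 + ((-530 + 777)**2 + 255280)*(2284325 + 599805)) = sqrt(150345 + (247**2 + 255280)*2884130) = sqrt(150345 + (61009 + 255280)*2884130) = sqrt(150345 + 316289*2884130) = sqrt(150345 + 912218593570) = sqrt(912218743915)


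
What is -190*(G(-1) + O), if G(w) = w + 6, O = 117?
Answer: -23180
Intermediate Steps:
G(w) = 6 + w
-190*(G(-1) + O) = -190*((6 - 1) + 117) = -190*(5 + 117) = -190*122 = -23180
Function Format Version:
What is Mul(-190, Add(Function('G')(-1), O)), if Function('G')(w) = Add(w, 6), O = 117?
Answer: -23180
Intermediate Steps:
Function('G')(w) = Add(6, w)
Mul(-190, Add(Function('G')(-1), O)) = Mul(-190, Add(Add(6, -1), 117)) = Mul(-190, Add(5, 117)) = Mul(-190, 122) = -23180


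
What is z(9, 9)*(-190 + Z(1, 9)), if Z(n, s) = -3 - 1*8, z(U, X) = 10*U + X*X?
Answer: -34371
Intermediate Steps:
z(U, X) = X**2 + 10*U (z(U, X) = 10*U + X**2 = X**2 + 10*U)
Z(n, s) = -11 (Z(n, s) = -3 - 8 = -11)
z(9, 9)*(-190 + Z(1, 9)) = (9**2 + 10*9)*(-190 - 11) = (81 + 90)*(-201) = 171*(-201) = -34371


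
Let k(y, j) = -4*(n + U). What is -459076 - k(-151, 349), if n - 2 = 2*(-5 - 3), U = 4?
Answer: -459116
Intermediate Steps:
n = -14 (n = 2 + 2*(-5 - 3) = 2 + 2*(-8) = 2 - 16 = -14)
k(y, j) = 40 (k(y, j) = -4*(-14 + 4) = -4*(-10) = 40)
-459076 - k(-151, 349) = -459076 - 1*40 = -459076 - 40 = -459116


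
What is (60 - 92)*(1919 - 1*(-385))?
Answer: -73728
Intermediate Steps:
(60 - 92)*(1919 - 1*(-385)) = -32*(1919 + 385) = -32*2304 = -73728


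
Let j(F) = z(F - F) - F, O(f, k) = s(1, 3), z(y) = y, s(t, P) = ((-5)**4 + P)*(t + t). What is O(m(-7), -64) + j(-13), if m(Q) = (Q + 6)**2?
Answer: 1269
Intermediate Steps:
s(t, P) = 2*t*(625 + P) (s(t, P) = (625 + P)*(2*t) = 2*t*(625 + P))
m(Q) = (6 + Q)**2
O(f, k) = 1256 (O(f, k) = 2*1*(625 + 3) = 2*1*628 = 1256)
j(F) = -F (j(F) = (F - F) - F = 0 - F = -F)
O(m(-7), -64) + j(-13) = 1256 - 1*(-13) = 1256 + 13 = 1269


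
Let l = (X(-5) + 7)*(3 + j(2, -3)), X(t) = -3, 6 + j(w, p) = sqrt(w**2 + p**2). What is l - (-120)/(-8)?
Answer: -27 + 4*sqrt(13) ≈ -12.578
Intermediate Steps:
j(w, p) = -6 + sqrt(p**2 + w**2) (j(w, p) = -6 + sqrt(w**2 + p**2) = -6 + sqrt(p**2 + w**2))
l = -12 + 4*sqrt(13) (l = (-3 + 7)*(3 + (-6 + sqrt((-3)**2 + 2**2))) = 4*(3 + (-6 + sqrt(9 + 4))) = 4*(3 + (-6 + sqrt(13))) = 4*(-3 + sqrt(13)) = -12 + 4*sqrt(13) ≈ 2.4222)
l - (-120)/(-8) = (-12 + 4*sqrt(13)) - (-120)/(-8) = (-12 + 4*sqrt(13)) - (-120)*(-1)/8 = (-12 + 4*sqrt(13)) - 15*1 = (-12 + 4*sqrt(13)) - 15 = -27 + 4*sqrt(13)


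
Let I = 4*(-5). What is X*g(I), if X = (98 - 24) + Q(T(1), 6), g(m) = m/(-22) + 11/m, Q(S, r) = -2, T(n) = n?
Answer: 1422/55 ≈ 25.855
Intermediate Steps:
I = -20
g(m) = 11/m - m/22 (g(m) = m*(-1/22) + 11/m = -m/22 + 11/m = 11/m - m/22)
X = 72 (X = (98 - 24) - 2 = 74 - 2 = 72)
X*g(I) = 72*(11/(-20) - 1/22*(-20)) = 72*(11*(-1/20) + 10/11) = 72*(-11/20 + 10/11) = 72*(79/220) = 1422/55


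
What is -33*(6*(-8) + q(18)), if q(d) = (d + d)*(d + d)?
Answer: -41184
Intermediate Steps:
q(d) = 4*d² (q(d) = (2*d)*(2*d) = 4*d²)
-33*(6*(-8) + q(18)) = -33*(6*(-8) + 4*18²) = -33*(-48 + 4*324) = -33*(-48 + 1296) = -33*1248 = -41184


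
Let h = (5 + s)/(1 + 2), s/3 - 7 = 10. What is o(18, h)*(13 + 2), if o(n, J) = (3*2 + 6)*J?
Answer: 3360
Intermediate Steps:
s = 51 (s = 21 + 3*10 = 21 + 30 = 51)
h = 56/3 (h = (5 + 51)/(1 + 2) = 56/3 ≈ 18.667)
o(n, J) = 12*J (o(n, J) = (6 + 6)*J = 12*J)
o(18, h)*(13 + 2) = (12*(56/3))*(13 + 2) = 224*15 = 3360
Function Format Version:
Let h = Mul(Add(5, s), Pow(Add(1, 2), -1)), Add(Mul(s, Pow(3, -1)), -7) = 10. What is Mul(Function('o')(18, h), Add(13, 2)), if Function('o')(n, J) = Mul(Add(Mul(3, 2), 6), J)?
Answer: 3360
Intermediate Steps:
s = 51 (s = Add(21, Mul(3, 10)) = Add(21, 30) = 51)
h = Rational(56, 3) (h = Mul(Add(5, 51), Pow(Add(1, 2), -1)) = Mul(56, Pow(3, -1)) = Mul(56, Rational(1, 3)) = Rational(56, 3) ≈ 18.667)
Function('o')(n, J) = Mul(12, J) (Function('o')(n, J) = Mul(Add(6, 6), J) = Mul(12, J))
Mul(Function('o')(18, h), Add(13, 2)) = Mul(Mul(12, Rational(56, 3)), Add(13, 2)) = Mul(224, 15) = 3360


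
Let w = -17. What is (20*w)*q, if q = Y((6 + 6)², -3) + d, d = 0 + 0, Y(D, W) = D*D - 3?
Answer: -7049220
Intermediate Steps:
Y(D, W) = -3 + D² (Y(D, W) = D² - 3 = -3 + D²)
d = 0
q = 20733 (q = (-3 + ((6 + 6)²)²) + 0 = (-3 + (12²)²) + 0 = (-3 + 144²) + 0 = (-3 + 20736) + 0 = 20733 + 0 = 20733)
(20*w)*q = (20*(-17))*20733 = -340*20733 = -7049220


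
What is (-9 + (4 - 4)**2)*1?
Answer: -9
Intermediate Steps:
(-9 + (4 - 4)**2)*1 = (-9 + 0**2)*1 = (-9 + 0)*1 = -9*1 = -9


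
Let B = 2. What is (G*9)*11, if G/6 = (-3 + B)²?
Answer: 594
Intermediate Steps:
G = 6 (G = 6*(-3 + 2)² = 6*(-1)² = 6*1 = 6)
(G*9)*11 = (6*9)*11 = 54*11 = 594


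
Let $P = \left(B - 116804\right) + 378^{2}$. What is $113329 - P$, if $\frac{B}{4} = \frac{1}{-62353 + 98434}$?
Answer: $\frac{3148031165}{36081} \approx 87249.0$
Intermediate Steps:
$B = \frac{4}{36081}$ ($B = \frac{4}{-62353 + 98434} = \frac{4}{36081} \approx 0.00011086$)
$P = \frac{940992484}{36081}$ ($P = \left(\frac{4}{36081} - 116804\right) + 378^{2} = \left(\frac{4}{36081} - 116804\right) + 142884 = - \frac{4214405120}{36081} + 142884 = \frac{940992484}{36081} \approx 26080.0$)
$113329 - P = 113329 - \frac{940992484}{36081} = \frac{3148031165}{36081}$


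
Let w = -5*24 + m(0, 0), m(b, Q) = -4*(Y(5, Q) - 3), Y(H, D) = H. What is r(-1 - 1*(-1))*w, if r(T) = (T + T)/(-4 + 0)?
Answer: 0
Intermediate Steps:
m(b, Q) = -8 (m(b, Q) = -4*(5 - 3) = -4*2 = -8)
r(T) = -T/2 (r(T) = (2*T)/(-4) = (2*T)*(-¼) = -T/2)
w = -128 (w = -5*24 - 8 = -120 - 8 = -128)
r(-1 - 1*(-1))*w = -(-1 - 1*(-1))/2*(-128) = -(-1 + 1)/2*(-128) = -½*0*(-128) = 0*(-128) = 0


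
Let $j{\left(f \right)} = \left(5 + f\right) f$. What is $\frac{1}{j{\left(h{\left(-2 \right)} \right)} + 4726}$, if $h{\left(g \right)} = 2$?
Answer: $\frac{1}{4740} \approx 0.00021097$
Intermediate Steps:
$j{\left(f \right)} = f \left(5 + f\right)$
$\frac{1}{j{\left(h{\left(-2 \right)} \right)} + 4726} = \frac{1}{2 \left(5 + 2\right) + 4726} = \frac{1}{2 \cdot 7 + 4726} = \frac{1}{14 + 4726} = \frac{1}{4740}$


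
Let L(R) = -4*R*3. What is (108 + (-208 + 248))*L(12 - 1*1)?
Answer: -19536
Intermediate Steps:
L(R) = -12*R
(108 + (-208 + 248))*L(12 - 1*1) = (108 + (-208 + 248))*(-12*(12 - 1*1)) = (108 + 40)*(-12*(12 - 1)) = 148*(-12*11) = 148*(-132) = -19536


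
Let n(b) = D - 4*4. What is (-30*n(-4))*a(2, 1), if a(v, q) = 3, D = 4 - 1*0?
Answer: 1080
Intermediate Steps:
D = 4 (D = 4 + 0 = 4)
n(b) = -12 (n(b) = 4 - 4*4 = 4 - 16 = -12)
(-30*n(-4))*a(2, 1) = -30*(-12)*3 = 360*3 = 1080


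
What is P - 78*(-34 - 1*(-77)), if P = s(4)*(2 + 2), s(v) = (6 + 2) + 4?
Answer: -3306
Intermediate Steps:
s(v) = 12 (s(v) = 8 + 4 = 12)
P = 48 (P = 12*(2 + 2) = 12*4 = 48)
P - 78*(-34 - 1*(-77)) = 48 - 78*(-34 - 1*(-77)) = 48 - 78*(-34 + 77) = 48 - 78*43 = 48 - 3354 = -3306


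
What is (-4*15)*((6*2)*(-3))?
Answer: 2160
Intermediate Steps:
(-4*15)*((6*2)*(-3)) = -720*(-3) = -60*(-36) = 2160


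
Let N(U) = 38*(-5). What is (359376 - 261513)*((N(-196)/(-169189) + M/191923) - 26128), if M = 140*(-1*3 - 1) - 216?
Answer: -83027868344155502130/32471260447 ≈ -2.5570e+9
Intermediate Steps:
N(U) = -190
M = -776 (M = 140*(-3 - 1) - 216 = 140*(-4) - 216 = -560 - 216 = -776)
(359376 - 261513)*((N(-196)/(-169189) + M/191923) - 26128) = (359376 - 261513)*((-190/(-169189) - 776/191923) - 26128) = 97863*((-190*(-1/169189) - 776*1/191923) - 26128) = 97863*((190/169189 - 776/191923) - 26128) = 97863*(-94825294/32471260447 - 26128) = 97863*(-848409187784510/32471260447) = -83027868344155502130/32471260447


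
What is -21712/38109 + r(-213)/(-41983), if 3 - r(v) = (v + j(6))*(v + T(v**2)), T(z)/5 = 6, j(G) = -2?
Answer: 587749382/1599930147 ≈ 0.36736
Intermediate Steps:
T(z) = 30 (T(z) = 5*6 = 30)
r(v) = 3 - (-2 + v)*(30 + v) (r(v) = 3 - (v - 2)*(v + 30) = 3 - (-2 + v)*(30 + v))
-21712/38109 + r(-213)/(-41983) = -21712/38109 + (63 - 1*(-213)**2 - 28*(-213))/(-41983) = -21712*1/38109 + (63 - 1*45369 + 5964)*(-1/41983) = -21712/38109 + (63 - 45369 + 5964)*(-1/41983) = -21712/38109 - 39342*(-1/41983) = -21712/38109 + 39342/41983 = 587749382/1599930147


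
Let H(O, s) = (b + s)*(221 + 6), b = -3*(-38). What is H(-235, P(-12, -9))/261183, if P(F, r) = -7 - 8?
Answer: 7491/87061 ≈ 0.086043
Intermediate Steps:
b = 114
P(F, r) = -15
H(O, s) = 25878 + 227*s (H(O, s) = (114 + s)*(221 + 6) = (114 + s)*227 = 25878 + 227*s)
H(-235, P(-12, -9))/261183 = (25878 + 227*(-15))/261183 = (25878 - 3405)*(1/261183) = 22473*(1/261183) = 7491/87061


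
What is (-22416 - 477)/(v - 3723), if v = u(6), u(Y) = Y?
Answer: 7631/1239 ≈ 6.1590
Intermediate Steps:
v = 6
(-22416 - 477)/(v - 3723) = (-22416 - 477)/(6 - 3723) = -22893/(-3717) = -22893*(-1/3717) = 7631/1239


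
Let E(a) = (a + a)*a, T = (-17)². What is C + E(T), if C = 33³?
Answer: 202979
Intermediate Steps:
C = 35937
T = 289
E(a) = 2*a² (E(a) = (2*a)*a = 2*a²)
C + E(T) = 35937 + 2*289² = 35937 + 2*83521 = 35937 + 167042 = 202979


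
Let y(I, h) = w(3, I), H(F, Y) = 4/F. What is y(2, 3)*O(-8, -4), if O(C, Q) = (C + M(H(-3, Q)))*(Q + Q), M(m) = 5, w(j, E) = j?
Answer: 72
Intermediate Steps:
y(I, h) = 3
O(C, Q) = 2*Q*(5 + C) (O(C, Q) = (C + 5)*(Q + Q) = (5 + C)*(2*Q) = 2*Q*(5 + C))
y(2, 3)*O(-8, -4) = 3*(2*(-4)*(5 - 8)) = 3*(2*(-4)*(-3)) = 3*24 = 72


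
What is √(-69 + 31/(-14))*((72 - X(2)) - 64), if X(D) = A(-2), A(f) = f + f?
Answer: 6*I*√13958/7 ≈ 101.27*I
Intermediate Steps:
A(f) = 2*f
X(D) = -4 (X(D) = 2*(-2) = -4)
√(-69 + 31/(-14))*((72 - X(2)) - 64) = √(-69 + 31/(-14))*((72 - 1*(-4)) - 64) = √(-69 + 31*(-1/14))*((72 + 4) - 64) = √(-69 - 31/14)*(76 - 64) = √(-997/14)*12 = (I*√13958/14)*12 = 6*I*√13958/7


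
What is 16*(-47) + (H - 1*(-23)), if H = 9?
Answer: -720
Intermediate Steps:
16*(-47) + (H - 1*(-23)) = 16*(-47) + (9 - 1*(-23)) = -752 + (9 + 23) = -752 + 32 = -720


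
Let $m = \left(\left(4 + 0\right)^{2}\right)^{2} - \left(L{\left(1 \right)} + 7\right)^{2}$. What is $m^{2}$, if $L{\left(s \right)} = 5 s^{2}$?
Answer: $12544$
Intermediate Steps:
$m = 112$ ($m = \left(\left(4 + 0\right)^{2}\right)^{2} - \left(5 \cdot 1^{2} + 7\right)^{2} = \left(4^{2}\right)^{2} - \left(5 \cdot 1 + 7\right)^{2} = 16^{2} - \left(5 + 7\right)^{2} = 256 - 12^{2} = 256 - 144 = 112$)
$m^{2} = 112^{2} = 12544$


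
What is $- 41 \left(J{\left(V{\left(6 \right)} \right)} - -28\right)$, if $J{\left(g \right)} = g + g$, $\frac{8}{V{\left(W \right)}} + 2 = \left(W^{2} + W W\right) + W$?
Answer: $- \frac{21976}{19} \approx -1156.6$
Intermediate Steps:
$V{\left(W \right)} = \frac{8}{-2 + W + 2 W^{2}}$ ($V{\left(W \right)} = \frac{8}{-2 + \left(\left(W^{2} + W W\right) + W\right)} = \frac{8}{-2 + \left(\left(W^{2} + W^{2}\right) + W\right)} = \frac{8}{-2 + \left(2 W^{2} + W\right)} = \frac{8}{-2 + \left(W + 2 W^{2}\right)} = \frac{8}{-2 + W + 2 W^{2}}$)
$J{\left(g \right)} = 2 g$
$- 41 \left(J{\left(V{\left(6 \right)} \right)} - -28\right) = - 41 \left(2 \frac{8}{-2 + 6 + 2 \cdot 6^{2}} - -28\right) = - 41 \left(2 \frac{8}{-2 + 6 + 2 \cdot 36} + 28\right) = - 41 \left(2 \frac{8}{-2 + 6 + 72} + 28\right) = - 41 \left(2 \cdot \frac{8}{76} + 28\right) = - 41 \left(2 \cdot 8 \cdot \frac{1}{76} + 28\right) = - 41 \left(2 \cdot \frac{2}{19} + 28\right) = - 41 \left(\frac{4}{19} + 28\right) = \left(-41\right) \frac{536}{19} = - \frac{21976}{19}$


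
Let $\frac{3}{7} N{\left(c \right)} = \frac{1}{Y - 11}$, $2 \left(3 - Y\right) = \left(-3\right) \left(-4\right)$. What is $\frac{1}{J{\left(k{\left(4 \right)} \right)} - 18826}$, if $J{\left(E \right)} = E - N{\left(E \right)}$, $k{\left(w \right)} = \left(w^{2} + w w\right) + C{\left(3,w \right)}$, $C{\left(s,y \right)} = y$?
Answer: $- \frac{6}{112739} \approx -5.322 \cdot 10^{-5}$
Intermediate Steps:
$Y = -3$ ($Y = 3 - \frac{\left(-3\right) \left(-4\right)}{2} = 3 - 6 = -3$)
$k{\left(w \right)} = w + 2 w^{2}$ ($k{\left(w \right)} = \left(w^{2} + w w\right) + w = \left(w^{2} + w^{2}\right) + w = 2 w^{2} + w = w + 2 w^{2}$)
$N{\left(c \right)} = - \frac{1}{6}$ ($N{\left(c \right)} = \frac{7}{3 \left(-3 - 11\right)} = \frac{7}{3 \left(-14\right)} = \frac{7}{3} \left(- \frac{1}{14}\right) = - \frac{1}{6}$)
$J{\left(E \right)} = \frac{1}{6} + E$ ($J{\left(E \right)} = E - - \frac{1}{6} = E + \frac{1}{6} = \frac{1}{6} + E$)
$\frac{1}{J{\left(k{\left(4 \right)} \right)} - 18826} = \frac{1}{\left(\frac{1}{6} + 4 \left(1 + 2 \cdot 4\right)\right) - 18826} = \frac{1}{\left(\frac{1}{6} + 4 \left(1 + 8\right)\right) - 18826} = \frac{1}{\left(\frac{1}{6} + 4 \cdot 9\right) - 18826} = \frac{1}{\left(\frac{1}{6} + 36\right) - 18826} = \frac{1}{\frac{217}{6} - 18826} = \frac{1}{- \frac{112739}{6}} = - \frac{6}{112739}$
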